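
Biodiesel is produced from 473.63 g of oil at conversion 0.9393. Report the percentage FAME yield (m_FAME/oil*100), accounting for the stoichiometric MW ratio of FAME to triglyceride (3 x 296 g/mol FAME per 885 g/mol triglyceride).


m_FAME = oil * conv * (3 * 296 / 885) = oil * conv * (888/885)
= 473.63 * 0.9393 * 888 / 885
= 446.3887 g
Y = m_FAME / oil * 100 = conv * (888/885) * 100
= 0.9393 * 888 / 885 * 100
= 94.25%

94.25%


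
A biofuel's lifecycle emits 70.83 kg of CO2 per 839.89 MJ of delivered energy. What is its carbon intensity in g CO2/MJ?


CI = CO2 * 1000 / E
= 70.83 * 1000 / 839.89
= 84.3325 g CO2/MJ

84.3325 g CO2/MJ


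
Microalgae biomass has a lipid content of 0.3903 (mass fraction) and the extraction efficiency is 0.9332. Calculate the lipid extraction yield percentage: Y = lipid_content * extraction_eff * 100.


Y = lipid_content * extraction_eff * 100
= 0.3903 * 0.9332 * 100
= 36.4228%

36.4228%


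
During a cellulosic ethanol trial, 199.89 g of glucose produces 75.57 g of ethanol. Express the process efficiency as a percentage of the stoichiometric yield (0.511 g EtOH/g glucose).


Fermentation efficiency = (actual / (0.511 * glucose)) * 100
= (75.57 / (0.511 * 199.89)) * 100
= 73.9839%

73.9839%


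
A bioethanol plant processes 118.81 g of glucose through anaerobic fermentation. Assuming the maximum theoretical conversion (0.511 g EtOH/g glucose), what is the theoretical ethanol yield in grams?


Theoretical ethanol yield: m_EtOH = 0.511 * m_glucose
m_EtOH = 0.511 * 118.81 = 60.7119 g

60.7119 g


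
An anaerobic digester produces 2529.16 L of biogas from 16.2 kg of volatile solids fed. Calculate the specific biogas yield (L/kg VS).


Y = V / VS
= 2529.16 / 16.2
= 156.1210 L/kg VS

156.1210 L/kg VS


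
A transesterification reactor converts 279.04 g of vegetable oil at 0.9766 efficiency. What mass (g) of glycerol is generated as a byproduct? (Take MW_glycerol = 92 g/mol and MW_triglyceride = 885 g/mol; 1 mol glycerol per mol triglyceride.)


glycerol = oil * conv * (92/885)
= 279.04 * 0.9766 * 92 / 885
= 28.3288 g

28.3288 g


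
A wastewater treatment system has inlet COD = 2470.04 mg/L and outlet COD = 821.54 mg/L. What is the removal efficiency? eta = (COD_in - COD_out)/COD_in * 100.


eta = (COD_in - COD_out) / COD_in * 100
= (2470.04 - 821.54) / 2470.04 * 100
= 66.7398%

66.7398%


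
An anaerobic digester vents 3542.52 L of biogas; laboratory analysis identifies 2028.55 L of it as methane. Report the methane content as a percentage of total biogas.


CH4% = V_CH4 / V_total * 100
= 2028.55 / 3542.52 * 100
= 57.2629%

57.2629%


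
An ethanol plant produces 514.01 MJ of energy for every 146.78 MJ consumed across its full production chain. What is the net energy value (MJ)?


NEV = E_out - E_in
= 514.01 - 146.78
= 367.2300 MJ

367.2300 MJ


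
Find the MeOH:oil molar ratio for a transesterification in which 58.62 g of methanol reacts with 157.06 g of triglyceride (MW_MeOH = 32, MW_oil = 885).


Molar ratio = n_MeOH / n_oil = (MeOH/32) / (oil/885) = (MeOH * 885) / (32 * oil)
= (58.62 * 885) / (32 * 157.06)
= 10.3222

10.3222


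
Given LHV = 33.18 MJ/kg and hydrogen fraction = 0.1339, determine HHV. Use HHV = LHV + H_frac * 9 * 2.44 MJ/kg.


HHV = LHV + H_frac * 9 * 2.44
= 33.18 + 0.1339 * 9 * 2.44
= 36.1204 MJ/kg

36.1204 MJ/kg


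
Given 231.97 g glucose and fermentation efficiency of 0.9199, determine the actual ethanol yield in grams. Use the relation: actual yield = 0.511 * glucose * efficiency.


Actual ethanol: m = 0.511 * 231.97 * 0.9199
m = 109.0419 g

109.0419 g


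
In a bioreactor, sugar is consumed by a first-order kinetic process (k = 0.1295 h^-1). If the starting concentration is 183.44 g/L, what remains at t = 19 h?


S = S0 * exp(-k * t)
S = 183.44 * exp(-0.1295 * 19)
S = 15.6644 g/L

15.6644 g/L


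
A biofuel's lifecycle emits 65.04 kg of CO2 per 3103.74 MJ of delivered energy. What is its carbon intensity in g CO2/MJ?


CI = CO2 * 1000 / E
= 65.04 * 1000 / 3103.74
= 20.9554 g CO2/MJ

20.9554 g CO2/MJ


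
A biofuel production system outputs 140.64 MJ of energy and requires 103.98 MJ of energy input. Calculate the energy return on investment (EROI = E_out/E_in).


EROI = E_out / E_in
= 140.64 / 103.98
= 1.3526

1.3526


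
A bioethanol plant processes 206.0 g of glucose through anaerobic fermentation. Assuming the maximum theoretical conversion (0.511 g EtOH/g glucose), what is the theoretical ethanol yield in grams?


Theoretical ethanol yield: m_EtOH = 0.511 * m_glucose
m_EtOH = 0.511 * 206.0 = 105.2660 g

105.2660 g


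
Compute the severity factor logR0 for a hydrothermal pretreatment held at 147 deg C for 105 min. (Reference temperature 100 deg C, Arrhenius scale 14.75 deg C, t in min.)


logR0 = log10(t * exp((T - 100) / 14.75))
= log10(105 * exp((147 - 100) / 14.75))
= 3.4050

3.4050


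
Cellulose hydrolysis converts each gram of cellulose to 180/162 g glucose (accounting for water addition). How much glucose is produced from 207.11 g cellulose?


glucose = cellulose * 180/162
= 207.11 * 180/162
= 230.1222 g

230.1222 g


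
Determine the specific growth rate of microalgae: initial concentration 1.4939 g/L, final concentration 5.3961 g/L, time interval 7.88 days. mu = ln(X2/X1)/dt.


mu = ln(X2/X1) / dt
= ln(5.3961/1.4939) / 7.88
= 0.1630 per day

0.1630 per day


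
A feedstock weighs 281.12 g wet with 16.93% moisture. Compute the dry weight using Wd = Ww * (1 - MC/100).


Wd = Ww * (1 - MC/100)
= 281.12 * (1 - 16.93/100)
= 233.5264 g

233.5264 g


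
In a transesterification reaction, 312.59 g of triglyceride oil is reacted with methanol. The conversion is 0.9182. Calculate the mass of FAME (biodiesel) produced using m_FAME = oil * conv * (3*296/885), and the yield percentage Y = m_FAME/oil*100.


m_FAME = oil * conv * (3 * 296 / 885) = oil * conv * (888/885)
= 312.59 * 0.9182 * 888 / 885
= 287.9931 g
Y = m_FAME / oil * 100 = conv * (888/885) * 100
= 0.9182 * 888 / 885 * 100
= 92.13%

287.9931 g FAME; Y = 92.13%


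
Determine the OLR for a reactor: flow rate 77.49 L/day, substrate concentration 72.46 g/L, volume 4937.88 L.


OLR = Q * S / V
= 77.49 * 72.46 / 4937.88
= 1.1371 g/L/day

1.1371 g/L/day


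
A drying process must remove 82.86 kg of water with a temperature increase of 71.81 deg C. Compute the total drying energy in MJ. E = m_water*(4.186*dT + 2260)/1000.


E = m_water * (4.186 * dT + 2260) / 1000
= 82.86 * (4.186 * 71.81 + 2260) / 1000
= 212.1710 MJ

212.1710 MJ


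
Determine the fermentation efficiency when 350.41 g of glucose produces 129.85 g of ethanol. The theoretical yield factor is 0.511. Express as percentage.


Fermentation efficiency = (actual / (0.511 * glucose)) * 100
= (129.85 / (0.511 * 350.41)) * 100
= 72.5178%

72.5178%


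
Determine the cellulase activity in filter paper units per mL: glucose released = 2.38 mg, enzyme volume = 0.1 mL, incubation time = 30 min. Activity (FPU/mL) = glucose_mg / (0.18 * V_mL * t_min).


Activity = glucose_mg / (0.18 mg/umol * V_mL * t_min)
= 2.38 / (0.18 * 0.1 * 30)
= 4.4074 FPU/mL

4.4074 FPU/mL


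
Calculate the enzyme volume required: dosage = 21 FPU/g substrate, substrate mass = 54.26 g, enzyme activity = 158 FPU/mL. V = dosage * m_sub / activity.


V = dosage * m_sub / activity
V = 21 * 54.26 / 158
V = 7.2118 mL

7.2118 mL


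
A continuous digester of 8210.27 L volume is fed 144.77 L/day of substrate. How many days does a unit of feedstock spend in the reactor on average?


HRT = V / Q
= 8210.27 / 144.77
= 56.7125 days

56.7125 days


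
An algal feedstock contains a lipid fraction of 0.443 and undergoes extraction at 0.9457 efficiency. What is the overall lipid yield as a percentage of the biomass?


Y = lipid_content * extraction_eff * 100
= 0.443 * 0.9457 * 100
= 41.8945%

41.8945%


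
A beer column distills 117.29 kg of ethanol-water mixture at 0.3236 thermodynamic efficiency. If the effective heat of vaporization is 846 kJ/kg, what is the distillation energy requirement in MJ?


E = m * 846 / (eta * 1000)
= 117.29 * 846 / (0.3236 * 1000)
= 306.6358 MJ

306.6358 MJ


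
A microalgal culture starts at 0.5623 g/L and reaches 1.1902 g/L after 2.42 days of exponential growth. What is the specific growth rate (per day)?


mu = ln(X2/X1) / dt
= ln(1.1902/0.5623) / 2.42
= 0.3099 per day

0.3099 per day


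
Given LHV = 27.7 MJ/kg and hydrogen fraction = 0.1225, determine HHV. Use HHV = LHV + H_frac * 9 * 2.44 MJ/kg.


HHV = LHV + H_frac * 9 * 2.44
= 27.7 + 0.1225 * 9 * 2.44
= 30.3901 MJ/kg

30.3901 MJ/kg


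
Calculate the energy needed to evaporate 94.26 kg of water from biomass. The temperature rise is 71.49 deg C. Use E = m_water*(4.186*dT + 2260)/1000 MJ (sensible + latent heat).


E = m_water * (4.186 * dT + 2260) / 1000
= 94.26 * (4.186 * 71.49 + 2260) / 1000
= 241.2356 MJ

241.2356 MJ


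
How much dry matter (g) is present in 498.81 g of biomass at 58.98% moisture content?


Wd = Ww * (1 - MC/100)
= 498.81 * (1 - 58.98/100)
= 204.6119 g

204.6119 g


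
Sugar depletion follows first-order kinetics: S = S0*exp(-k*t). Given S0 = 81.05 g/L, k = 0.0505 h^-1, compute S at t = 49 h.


S = S0 * exp(-k * t)
S = 81.05 * exp(-0.0505 * 49)
S = 6.8248 g/L

6.8248 g/L


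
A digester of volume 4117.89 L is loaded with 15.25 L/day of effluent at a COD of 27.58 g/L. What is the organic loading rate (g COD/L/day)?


OLR = Q * S / V
= 15.25 * 27.58 / 4117.89
= 0.1021 g/L/day

0.1021 g/L/day


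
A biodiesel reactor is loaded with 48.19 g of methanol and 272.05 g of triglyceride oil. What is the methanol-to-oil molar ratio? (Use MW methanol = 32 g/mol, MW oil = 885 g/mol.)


Molar ratio = n_MeOH / n_oil = (MeOH/32) / (oil/885) = (MeOH * 885) / (32 * oil)
= (48.19 * 885) / (32 * 272.05)
= 4.8989

4.8989


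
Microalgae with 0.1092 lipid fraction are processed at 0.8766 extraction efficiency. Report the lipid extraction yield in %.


Y = lipid_content * extraction_eff * 100
= 0.1092 * 0.8766 * 100
= 9.5725%

9.5725%


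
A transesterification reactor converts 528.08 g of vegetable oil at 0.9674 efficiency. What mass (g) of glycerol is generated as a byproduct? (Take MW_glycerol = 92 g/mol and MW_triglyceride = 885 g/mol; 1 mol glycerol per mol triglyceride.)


glycerol = oil * conv * (92/885)
= 528.08 * 0.9674 * 92 / 885
= 53.1068 g

53.1068 g


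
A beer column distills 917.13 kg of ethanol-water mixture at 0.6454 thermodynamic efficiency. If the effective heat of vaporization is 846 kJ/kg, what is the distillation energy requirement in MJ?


E = m * 846 / (eta * 1000)
= 917.13 * 846 / (0.6454 * 1000)
= 1202.1878 MJ

1202.1878 MJ


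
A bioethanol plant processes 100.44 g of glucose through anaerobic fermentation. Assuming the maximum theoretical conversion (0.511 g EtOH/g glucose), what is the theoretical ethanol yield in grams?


Theoretical ethanol yield: m_EtOH = 0.511 * m_glucose
m_EtOH = 0.511 * 100.44 = 51.3248 g

51.3248 g


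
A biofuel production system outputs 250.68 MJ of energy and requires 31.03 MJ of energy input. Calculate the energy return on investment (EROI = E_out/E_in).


EROI = E_out / E_in
= 250.68 / 31.03
= 8.0786

8.0786


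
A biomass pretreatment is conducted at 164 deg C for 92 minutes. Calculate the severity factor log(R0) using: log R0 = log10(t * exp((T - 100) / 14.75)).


logR0 = log10(t * exp((T - 100) / 14.75))
= log10(92 * exp((164 - 100) / 14.75))
= 3.8482

3.8482


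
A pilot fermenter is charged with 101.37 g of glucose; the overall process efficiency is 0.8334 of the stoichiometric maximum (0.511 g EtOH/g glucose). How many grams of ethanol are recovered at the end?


Actual ethanol: m = 0.511 * 101.37 * 0.8334
m = 43.1702 g

43.1702 g


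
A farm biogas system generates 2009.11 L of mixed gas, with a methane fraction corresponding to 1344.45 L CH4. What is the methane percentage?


CH4% = V_CH4 / V_total * 100
= 1344.45 / 2009.11 * 100
= 66.9177%

66.9177%


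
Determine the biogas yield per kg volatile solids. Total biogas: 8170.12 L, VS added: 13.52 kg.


Y = V / VS
= 8170.12 / 13.52
= 604.2988 L/kg VS

604.2988 L/kg VS


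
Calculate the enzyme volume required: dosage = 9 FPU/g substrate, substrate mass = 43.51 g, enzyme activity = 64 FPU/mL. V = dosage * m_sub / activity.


V = dosage * m_sub / activity
V = 9 * 43.51 / 64
V = 6.1186 mL

6.1186 mL


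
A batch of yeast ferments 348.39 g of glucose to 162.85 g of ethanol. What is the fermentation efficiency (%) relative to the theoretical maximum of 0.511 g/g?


Fermentation efficiency = (actual / (0.511 * glucose)) * 100
= (162.85 / (0.511 * 348.39)) * 100
= 91.4747%

91.4747%


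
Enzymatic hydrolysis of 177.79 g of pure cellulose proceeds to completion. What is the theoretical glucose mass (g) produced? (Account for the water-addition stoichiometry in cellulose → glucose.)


glucose = cellulose * 180/162
= 177.79 * 180/162
= 197.5444 g

197.5444 g


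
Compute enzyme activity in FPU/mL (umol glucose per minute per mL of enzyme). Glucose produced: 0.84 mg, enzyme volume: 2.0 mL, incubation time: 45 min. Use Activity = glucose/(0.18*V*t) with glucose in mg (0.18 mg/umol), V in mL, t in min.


Activity = glucose_mg / (0.18 mg/umol * V_mL * t_min)
= 0.84 / (0.18 * 2.0 * 45)
= 0.0519 FPU/mL

0.0519 FPU/mL


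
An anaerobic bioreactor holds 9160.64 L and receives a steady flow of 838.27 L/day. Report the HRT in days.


HRT = V / Q
= 9160.64 / 838.27
= 10.9280 days

10.9280 days


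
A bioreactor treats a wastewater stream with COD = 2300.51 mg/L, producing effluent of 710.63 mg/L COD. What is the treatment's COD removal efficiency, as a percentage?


eta = (COD_in - COD_out) / COD_in * 100
= (2300.51 - 710.63) / 2300.51 * 100
= 69.1099%

69.1099%


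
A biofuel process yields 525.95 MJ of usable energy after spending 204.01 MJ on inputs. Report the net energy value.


NEV = E_out - E_in
= 525.95 - 204.01
= 321.9400 MJ

321.9400 MJ


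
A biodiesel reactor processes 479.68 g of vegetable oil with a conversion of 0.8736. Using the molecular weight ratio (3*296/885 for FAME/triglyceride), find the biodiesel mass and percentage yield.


m_FAME = oil * conv * (3 * 296 / 885) = oil * conv * (888/885)
= 479.68 * 0.8736 * 888 / 885
= 420.4690 g
Y = m_FAME / oil * 100 = conv * (888/885) * 100
= 0.8736 * 888 / 885 * 100
= 87.66%

420.4690 g FAME; Y = 87.66%


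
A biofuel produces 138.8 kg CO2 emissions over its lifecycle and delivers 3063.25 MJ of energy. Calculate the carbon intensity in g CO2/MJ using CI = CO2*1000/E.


CI = CO2 * 1000 / E
= 138.8 * 1000 / 3063.25
= 45.3114 g CO2/MJ

45.3114 g CO2/MJ


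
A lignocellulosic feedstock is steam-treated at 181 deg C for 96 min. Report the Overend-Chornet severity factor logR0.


logR0 = log10(t * exp((T - 100) / 14.75))
= log10(96 * exp((181 - 100) / 14.75))
= 4.3672

4.3672


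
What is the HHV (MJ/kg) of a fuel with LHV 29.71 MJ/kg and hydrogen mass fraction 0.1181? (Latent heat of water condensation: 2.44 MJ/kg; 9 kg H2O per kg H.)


HHV = LHV + H_frac * 9 * 2.44
= 29.71 + 0.1181 * 9 * 2.44
= 32.3035 MJ/kg

32.3035 MJ/kg


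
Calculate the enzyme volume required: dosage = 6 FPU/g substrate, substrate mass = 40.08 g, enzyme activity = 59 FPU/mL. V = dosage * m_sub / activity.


V = dosage * m_sub / activity
V = 6 * 40.08 / 59
V = 4.0759 mL

4.0759 mL


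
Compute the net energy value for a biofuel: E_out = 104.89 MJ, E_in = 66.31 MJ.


NEV = E_out - E_in
= 104.89 - 66.31
= 38.5800 MJ

38.5800 MJ


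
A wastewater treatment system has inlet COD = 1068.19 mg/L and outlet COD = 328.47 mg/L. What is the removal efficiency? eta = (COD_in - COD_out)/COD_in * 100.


eta = (COD_in - COD_out) / COD_in * 100
= (1068.19 - 328.47) / 1068.19 * 100
= 69.2499%

69.2499%


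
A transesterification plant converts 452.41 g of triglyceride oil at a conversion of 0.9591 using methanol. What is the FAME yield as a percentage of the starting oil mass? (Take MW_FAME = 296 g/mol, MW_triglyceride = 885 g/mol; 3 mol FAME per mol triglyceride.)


m_FAME = oil * conv * (3 * 296 / 885) = oil * conv * (888/885)
= 452.41 * 0.9591 * 888 / 885
= 435.3773 g
Y = m_FAME / oil * 100 = conv * (888/885) * 100
= 0.9591 * 888 / 885 * 100
= 96.24%

96.24%


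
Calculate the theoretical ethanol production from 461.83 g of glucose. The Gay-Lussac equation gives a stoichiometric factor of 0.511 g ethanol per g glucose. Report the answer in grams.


Theoretical ethanol yield: m_EtOH = 0.511 * m_glucose
m_EtOH = 0.511 * 461.83 = 235.9951 g

235.9951 g


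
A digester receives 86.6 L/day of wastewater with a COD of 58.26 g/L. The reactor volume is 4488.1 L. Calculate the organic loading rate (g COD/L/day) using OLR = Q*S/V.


OLR = Q * S / V
= 86.6 * 58.26 / 4488.1
= 1.1242 g/L/day

1.1242 g/L/day


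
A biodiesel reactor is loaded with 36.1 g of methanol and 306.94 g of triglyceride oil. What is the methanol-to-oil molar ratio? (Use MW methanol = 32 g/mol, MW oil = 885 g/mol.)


Molar ratio = n_MeOH / n_oil = (MeOH/32) / (oil/885) = (MeOH * 885) / (32 * oil)
= (36.1 * 885) / (32 * 306.94)
= 3.2527

3.2527


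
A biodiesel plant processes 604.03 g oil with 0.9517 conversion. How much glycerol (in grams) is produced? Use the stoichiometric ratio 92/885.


glycerol = oil * conv * (92/885)
= 604.03 * 0.9517 * 92 / 885
= 59.7590 g

59.7590 g


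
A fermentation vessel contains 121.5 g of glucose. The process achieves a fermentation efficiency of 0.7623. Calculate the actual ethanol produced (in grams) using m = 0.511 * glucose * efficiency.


Actual ethanol: m = 0.511 * 121.5 * 0.7623
m = 47.3285 g

47.3285 g


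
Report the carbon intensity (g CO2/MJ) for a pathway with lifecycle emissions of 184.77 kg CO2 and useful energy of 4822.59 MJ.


CI = CO2 * 1000 / E
= 184.77 * 1000 / 4822.59
= 38.3134 g CO2/MJ

38.3134 g CO2/MJ


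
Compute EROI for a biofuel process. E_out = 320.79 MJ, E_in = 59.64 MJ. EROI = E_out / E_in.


EROI = E_out / E_in
= 320.79 / 59.64
= 5.3788

5.3788


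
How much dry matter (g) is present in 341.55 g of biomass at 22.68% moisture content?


Wd = Ww * (1 - MC/100)
= 341.55 * (1 - 22.68/100)
= 264.0865 g

264.0865 g


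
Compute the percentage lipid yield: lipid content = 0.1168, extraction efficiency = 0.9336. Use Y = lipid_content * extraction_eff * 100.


Y = lipid_content * extraction_eff * 100
= 0.1168 * 0.9336 * 100
= 10.9044%

10.9044%


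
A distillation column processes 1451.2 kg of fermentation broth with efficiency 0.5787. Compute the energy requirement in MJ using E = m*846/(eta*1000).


E = m * 846 / (eta * 1000)
= 1451.2 * 846 / (0.5787 * 1000)
= 2121.5054 MJ

2121.5054 MJ


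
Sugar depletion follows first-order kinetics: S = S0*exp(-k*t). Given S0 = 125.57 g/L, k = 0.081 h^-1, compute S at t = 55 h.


S = S0 * exp(-k * t)
S = 125.57 * exp(-0.081 * 55)
S = 1.4592 g/L

1.4592 g/L


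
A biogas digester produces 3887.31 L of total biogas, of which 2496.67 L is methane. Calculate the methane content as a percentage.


CH4% = V_CH4 / V_total * 100
= 2496.67 / 3887.31 * 100
= 64.2262%

64.2262%


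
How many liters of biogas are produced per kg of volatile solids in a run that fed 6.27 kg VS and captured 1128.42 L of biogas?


Y = V / VS
= 1128.42 / 6.27
= 179.9713 L/kg VS

179.9713 L/kg VS


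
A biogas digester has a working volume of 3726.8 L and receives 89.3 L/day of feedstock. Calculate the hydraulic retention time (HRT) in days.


HRT = V / Q
= 3726.8 / 89.3
= 41.7335 days

41.7335 days


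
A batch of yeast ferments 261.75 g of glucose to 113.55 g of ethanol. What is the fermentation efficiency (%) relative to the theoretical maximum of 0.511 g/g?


Fermentation efficiency = (actual / (0.511 * glucose)) * 100
= (113.55 / (0.511 * 261.75)) * 100
= 84.8945%

84.8945%


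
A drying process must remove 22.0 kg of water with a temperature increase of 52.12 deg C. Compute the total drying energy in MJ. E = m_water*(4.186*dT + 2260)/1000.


E = m_water * (4.186 * dT + 2260) / 1000
= 22.0 * (4.186 * 52.12 + 2260) / 1000
= 54.5198 MJ

54.5198 MJ


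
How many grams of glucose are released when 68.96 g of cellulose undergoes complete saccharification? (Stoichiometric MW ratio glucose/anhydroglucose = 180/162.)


glucose = cellulose * 180/162
= 68.96 * 180/162
= 76.6222 g

76.6222 g


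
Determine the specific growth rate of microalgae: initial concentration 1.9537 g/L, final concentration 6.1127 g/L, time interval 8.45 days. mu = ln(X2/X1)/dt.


mu = ln(X2/X1) / dt
= ln(6.1127/1.9537) / 8.45
= 0.1350 per day

0.1350 per day


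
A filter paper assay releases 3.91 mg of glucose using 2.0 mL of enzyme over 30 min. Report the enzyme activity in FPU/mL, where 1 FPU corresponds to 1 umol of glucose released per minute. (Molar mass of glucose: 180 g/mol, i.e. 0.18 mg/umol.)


Activity = glucose_mg / (0.18 mg/umol * V_mL * t_min)
= 3.91 / (0.18 * 2.0 * 30)
= 0.3620 FPU/mL

0.3620 FPU/mL


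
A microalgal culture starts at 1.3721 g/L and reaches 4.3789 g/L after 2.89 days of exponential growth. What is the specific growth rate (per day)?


mu = ln(X2/X1) / dt
= ln(4.3789/1.3721) / 2.89
= 0.4015 per day

0.4015 per day


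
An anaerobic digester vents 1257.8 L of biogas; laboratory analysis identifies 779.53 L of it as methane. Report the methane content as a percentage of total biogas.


CH4% = V_CH4 / V_total * 100
= 779.53 / 1257.8 * 100
= 61.9757%

61.9757%


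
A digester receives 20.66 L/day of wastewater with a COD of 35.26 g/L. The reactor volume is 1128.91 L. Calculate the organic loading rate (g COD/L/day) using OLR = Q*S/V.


OLR = Q * S / V
= 20.66 * 35.26 / 1128.91
= 0.6453 g/L/day

0.6453 g/L/day


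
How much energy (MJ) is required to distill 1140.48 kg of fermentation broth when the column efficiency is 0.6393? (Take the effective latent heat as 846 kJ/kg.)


E = m * 846 / (eta * 1000)
= 1140.48 * 846 / (0.6393 * 1000)
= 1509.2227 MJ

1509.2227 MJ


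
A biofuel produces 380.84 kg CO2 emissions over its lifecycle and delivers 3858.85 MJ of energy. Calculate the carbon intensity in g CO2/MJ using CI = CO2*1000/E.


CI = CO2 * 1000 / E
= 380.84 * 1000 / 3858.85
= 98.6926 g CO2/MJ

98.6926 g CO2/MJ


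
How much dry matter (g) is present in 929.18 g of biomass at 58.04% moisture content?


Wd = Ww * (1 - MC/100)
= 929.18 * (1 - 58.04/100)
= 389.8839 g

389.8839 g


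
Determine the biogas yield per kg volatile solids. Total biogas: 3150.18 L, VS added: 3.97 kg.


Y = V / VS
= 3150.18 / 3.97
= 793.4962 L/kg VS

793.4962 L/kg VS


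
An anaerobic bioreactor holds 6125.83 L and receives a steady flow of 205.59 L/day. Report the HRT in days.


HRT = V / Q
= 6125.83 / 205.59
= 29.7963 days

29.7963 days


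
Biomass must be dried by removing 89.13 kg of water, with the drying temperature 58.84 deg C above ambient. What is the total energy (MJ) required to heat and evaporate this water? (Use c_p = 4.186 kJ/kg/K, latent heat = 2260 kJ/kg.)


E = m_water * (4.186 * dT + 2260) / 1000
= 89.13 * (4.186 * 58.84 + 2260) / 1000
= 223.3869 MJ

223.3869 MJ


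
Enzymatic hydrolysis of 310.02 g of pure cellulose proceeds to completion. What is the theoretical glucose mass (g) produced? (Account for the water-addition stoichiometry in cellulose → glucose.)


glucose = cellulose * 180/162
= 310.02 * 180/162
= 344.4667 g

344.4667 g


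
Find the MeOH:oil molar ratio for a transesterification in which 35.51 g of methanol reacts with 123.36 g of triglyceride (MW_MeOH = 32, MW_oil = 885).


Molar ratio = n_MeOH / n_oil = (MeOH/32) / (oil/885) = (MeOH * 885) / (32 * oil)
= (35.51 * 885) / (32 * 123.36)
= 7.9610

7.9610


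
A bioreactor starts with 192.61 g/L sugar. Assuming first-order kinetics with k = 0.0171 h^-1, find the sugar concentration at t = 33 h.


S = S0 * exp(-k * t)
S = 192.61 * exp(-0.0171 * 33)
S = 109.5485 g/L

109.5485 g/L


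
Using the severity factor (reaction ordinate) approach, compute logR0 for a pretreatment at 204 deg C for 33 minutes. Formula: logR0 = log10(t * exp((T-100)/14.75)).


logR0 = log10(t * exp((T - 100) / 14.75))
= log10(33 * exp((204 - 100) / 14.75))
= 4.5807

4.5807


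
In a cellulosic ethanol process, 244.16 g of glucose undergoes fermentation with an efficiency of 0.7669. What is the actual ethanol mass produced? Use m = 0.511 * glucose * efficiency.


Actual ethanol: m = 0.511 * 244.16 * 0.7669
m = 95.6829 g

95.6829 g


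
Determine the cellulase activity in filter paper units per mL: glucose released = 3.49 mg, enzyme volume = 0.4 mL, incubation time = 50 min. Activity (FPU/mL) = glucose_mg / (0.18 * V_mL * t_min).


Activity = glucose_mg / (0.18 mg/umol * V_mL * t_min)
= 3.49 / (0.18 * 0.4 * 50)
= 0.9694 FPU/mL

0.9694 FPU/mL


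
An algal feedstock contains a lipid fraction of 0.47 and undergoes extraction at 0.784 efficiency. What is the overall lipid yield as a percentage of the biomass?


Y = lipid_content * extraction_eff * 100
= 0.47 * 0.784 * 100
= 36.8480%

36.8480%


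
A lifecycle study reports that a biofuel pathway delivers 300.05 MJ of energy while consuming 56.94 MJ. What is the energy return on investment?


EROI = E_out / E_in
= 300.05 / 56.94
= 5.2696

5.2696


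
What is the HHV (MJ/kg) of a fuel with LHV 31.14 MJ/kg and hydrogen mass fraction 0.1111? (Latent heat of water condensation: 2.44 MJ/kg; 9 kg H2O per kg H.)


HHV = LHV + H_frac * 9 * 2.44
= 31.14 + 0.1111 * 9 * 2.44
= 33.5798 MJ/kg

33.5798 MJ/kg


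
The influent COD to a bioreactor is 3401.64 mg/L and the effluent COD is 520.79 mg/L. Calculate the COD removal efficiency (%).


eta = (COD_in - COD_out) / COD_in * 100
= (3401.64 - 520.79) / 3401.64 * 100
= 84.6900%

84.6900%


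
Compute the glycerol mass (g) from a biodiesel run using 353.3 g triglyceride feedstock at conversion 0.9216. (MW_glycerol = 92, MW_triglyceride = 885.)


glycerol = oil * conv * (92/885)
= 353.3 * 0.9216 * 92 / 885
= 33.8478 g

33.8478 g


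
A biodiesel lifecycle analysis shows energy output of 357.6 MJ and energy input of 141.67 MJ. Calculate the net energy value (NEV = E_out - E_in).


NEV = E_out - E_in
= 357.6 - 141.67
= 215.9300 MJ

215.9300 MJ


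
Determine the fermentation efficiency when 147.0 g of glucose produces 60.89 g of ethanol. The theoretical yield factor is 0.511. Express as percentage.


Fermentation efficiency = (actual / (0.511 * glucose)) * 100
= (60.89 / (0.511 * 147.0)) * 100
= 81.0602%

81.0602%


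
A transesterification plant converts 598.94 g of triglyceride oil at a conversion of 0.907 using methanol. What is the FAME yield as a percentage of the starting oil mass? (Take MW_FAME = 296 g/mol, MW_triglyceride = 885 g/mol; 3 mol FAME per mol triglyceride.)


m_FAME = oil * conv * (3 * 296 / 885) = oil * conv * (888/885)
= 598.94 * 0.907 * 888 / 885
= 545.0801 g
Y = m_FAME / oil * 100 = conv * (888/885) * 100
= 0.907 * 888 / 885 * 100
= 91.01%

91.01%


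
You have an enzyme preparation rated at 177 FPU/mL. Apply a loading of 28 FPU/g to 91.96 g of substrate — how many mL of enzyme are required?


V = dosage * m_sub / activity
V = 28 * 91.96 / 177
V = 14.5473 mL

14.5473 mL


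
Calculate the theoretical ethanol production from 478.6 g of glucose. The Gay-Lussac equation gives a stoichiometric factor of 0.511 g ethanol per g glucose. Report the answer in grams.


Theoretical ethanol yield: m_EtOH = 0.511 * m_glucose
m_EtOH = 0.511 * 478.6 = 244.5646 g

244.5646 g


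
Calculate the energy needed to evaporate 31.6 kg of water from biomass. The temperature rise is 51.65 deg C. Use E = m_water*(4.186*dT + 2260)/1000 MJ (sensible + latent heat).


E = m_water * (4.186 * dT + 2260) / 1000
= 31.6 * (4.186 * 51.65 + 2260) / 1000
= 78.2481 MJ

78.2481 MJ


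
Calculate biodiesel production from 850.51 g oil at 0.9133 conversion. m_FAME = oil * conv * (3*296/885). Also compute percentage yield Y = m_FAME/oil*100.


m_FAME = oil * conv * (3 * 296 / 885) = oil * conv * (888/885)
= 850.51 * 0.9133 * 888 / 885
= 779.4039 g
Y = m_FAME / oil * 100 = conv * (888/885) * 100
= 0.9133 * 888 / 885 * 100
= 91.64%

779.4039 g FAME; Y = 91.64%


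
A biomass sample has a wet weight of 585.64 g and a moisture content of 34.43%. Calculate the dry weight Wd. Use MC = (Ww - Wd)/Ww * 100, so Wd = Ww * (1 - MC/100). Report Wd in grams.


Wd = Ww * (1 - MC/100)
= 585.64 * (1 - 34.43/100)
= 384.0041 g

384.0041 g


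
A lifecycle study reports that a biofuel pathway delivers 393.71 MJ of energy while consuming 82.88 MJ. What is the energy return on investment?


EROI = E_out / E_in
= 393.71 / 82.88
= 4.7504

4.7504


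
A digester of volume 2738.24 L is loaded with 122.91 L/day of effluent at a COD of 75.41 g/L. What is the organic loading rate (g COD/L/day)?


OLR = Q * S / V
= 122.91 * 75.41 / 2738.24
= 3.3849 g/L/day

3.3849 g/L/day


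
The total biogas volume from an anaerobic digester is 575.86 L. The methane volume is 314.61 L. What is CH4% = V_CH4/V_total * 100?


CH4% = V_CH4 / V_total * 100
= 314.61 / 575.86 * 100
= 54.6331%

54.6331%


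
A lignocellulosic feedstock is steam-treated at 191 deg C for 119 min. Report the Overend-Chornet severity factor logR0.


logR0 = log10(t * exp((T - 100) / 14.75))
= log10(119 * exp((191 - 100) / 14.75))
= 4.7549

4.7549


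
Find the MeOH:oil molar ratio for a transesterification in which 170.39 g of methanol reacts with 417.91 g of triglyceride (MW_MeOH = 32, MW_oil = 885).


Molar ratio = n_MeOH / n_oil = (MeOH/32) / (oil/885) = (MeOH * 885) / (32 * oil)
= (170.39 * 885) / (32 * 417.91)
= 11.2760

11.2760


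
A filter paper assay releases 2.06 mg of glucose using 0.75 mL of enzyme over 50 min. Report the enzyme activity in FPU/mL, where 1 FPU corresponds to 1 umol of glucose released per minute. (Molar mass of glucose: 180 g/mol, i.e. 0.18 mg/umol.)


Activity = glucose_mg / (0.18 mg/umol * V_mL * t_min)
= 2.06 / (0.18 * 0.75 * 50)
= 0.3052 FPU/mL

0.3052 FPU/mL


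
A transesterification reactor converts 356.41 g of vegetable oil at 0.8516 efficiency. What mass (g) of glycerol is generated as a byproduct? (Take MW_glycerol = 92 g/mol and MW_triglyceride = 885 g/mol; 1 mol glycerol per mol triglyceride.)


glycerol = oil * conv * (92/885)
= 356.41 * 0.8516 * 92 / 885
= 31.5522 g

31.5522 g


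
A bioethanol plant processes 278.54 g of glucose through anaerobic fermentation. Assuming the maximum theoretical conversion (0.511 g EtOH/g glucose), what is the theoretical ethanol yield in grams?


Theoretical ethanol yield: m_EtOH = 0.511 * m_glucose
m_EtOH = 0.511 * 278.54 = 142.3339 g

142.3339 g


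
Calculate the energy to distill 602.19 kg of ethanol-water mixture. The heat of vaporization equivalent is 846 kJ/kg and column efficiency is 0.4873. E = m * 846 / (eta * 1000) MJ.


E = m * 846 / (eta * 1000)
= 602.19 * 846 / (0.4873 * 1000)
= 1045.4602 MJ

1045.4602 MJ


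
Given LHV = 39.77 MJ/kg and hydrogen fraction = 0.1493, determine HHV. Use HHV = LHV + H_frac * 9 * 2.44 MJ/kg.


HHV = LHV + H_frac * 9 * 2.44
= 39.77 + 0.1493 * 9 * 2.44
= 43.0486 MJ/kg

43.0486 MJ/kg


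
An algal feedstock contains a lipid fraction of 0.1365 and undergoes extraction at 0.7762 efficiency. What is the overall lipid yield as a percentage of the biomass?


Y = lipid_content * extraction_eff * 100
= 0.1365 * 0.7762 * 100
= 10.5951%

10.5951%


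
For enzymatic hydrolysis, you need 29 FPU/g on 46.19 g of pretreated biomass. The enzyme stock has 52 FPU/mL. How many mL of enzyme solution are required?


V = dosage * m_sub / activity
V = 29 * 46.19 / 52
V = 25.7598 mL

25.7598 mL


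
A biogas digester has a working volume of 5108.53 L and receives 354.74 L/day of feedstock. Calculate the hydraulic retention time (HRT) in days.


HRT = V / Q
= 5108.53 / 354.74
= 14.4008 days

14.4008 days


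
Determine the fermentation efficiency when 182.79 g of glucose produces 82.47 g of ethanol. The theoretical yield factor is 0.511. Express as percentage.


Fermentation efficiency = (actual / (0.511 * glucose)) * 100
= (82.47 / (0.511 * 182.79)) * 100
= 88.2923%

88.2923%


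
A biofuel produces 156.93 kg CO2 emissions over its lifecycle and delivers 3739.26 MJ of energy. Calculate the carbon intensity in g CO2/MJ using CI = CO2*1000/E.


CI = CO2 * 1000 / E
= 156.93 * 1000 / 3739.26
= 41.9682 g CO2/MJ

41.9682 g CO2/MJ


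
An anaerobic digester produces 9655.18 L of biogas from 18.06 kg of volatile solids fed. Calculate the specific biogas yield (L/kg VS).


Y = V / VS
= 9655.18 / 18.06
= 534.6168 L/kg VS

534.6168 L/kg VS


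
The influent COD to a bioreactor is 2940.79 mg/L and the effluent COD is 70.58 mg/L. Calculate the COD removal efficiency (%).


eta = (COD_in - COD_out) / COD_in * 100
= (2940.79 - 70.58) / 2940.79 * 100
= 97.6000%

97.6000%


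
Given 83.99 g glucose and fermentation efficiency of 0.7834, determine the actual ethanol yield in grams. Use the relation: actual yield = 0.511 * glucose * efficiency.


Actual ethanol: m = 0.511 * 83.99 * 0.7834
m = 33.6227 g

33.6227 g


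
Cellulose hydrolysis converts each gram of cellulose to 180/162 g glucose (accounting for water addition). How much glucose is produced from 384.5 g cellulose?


glucose = cellulose * 180/162
= 384.5 * 180/162
= 427.2222 g

427.2222 g


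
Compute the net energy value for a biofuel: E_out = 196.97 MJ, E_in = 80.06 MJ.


NEV = E_out - E_in
= 196.97 - 80.06
= 116.9100 MJ

116.9100 MJ


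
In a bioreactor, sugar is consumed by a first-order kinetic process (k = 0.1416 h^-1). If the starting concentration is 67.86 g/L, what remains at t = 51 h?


S = S0 * exp(-k * t)
S = 67.86 * exp(-0.1416 * 51)
S = 0.0496 g/L

0.0496 g/L


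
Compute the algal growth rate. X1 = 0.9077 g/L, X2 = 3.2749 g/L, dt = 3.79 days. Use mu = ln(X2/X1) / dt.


mu = ln(X2/X1) / dt
= ln(3.2749/0.9077) / 3.79
= 0.3386 per day

0.3386 per day


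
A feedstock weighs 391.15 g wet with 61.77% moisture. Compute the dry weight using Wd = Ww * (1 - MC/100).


Wd = Ww * (1 - MC/100)
= 391.15 * (1 - 61.77/100)
= 149.5366 g

149.5366 g


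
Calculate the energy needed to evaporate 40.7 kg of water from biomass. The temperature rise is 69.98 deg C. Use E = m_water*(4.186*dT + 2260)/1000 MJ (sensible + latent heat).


E = m_water * (4.186 * dT + 2260) / 1000
= 40.7 * (4.186 * 69.98 + 2260) / 1000
= 103.9045 MJ

103.9045 MJ


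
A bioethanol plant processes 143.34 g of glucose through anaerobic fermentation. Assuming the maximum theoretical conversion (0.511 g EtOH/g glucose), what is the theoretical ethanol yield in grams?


Theoretical ethanol yield: m_EtOH = 0.511 * m_glucose
m_EtOH = 0.511 * 143.34 = 73.2467 g

73.2467 g


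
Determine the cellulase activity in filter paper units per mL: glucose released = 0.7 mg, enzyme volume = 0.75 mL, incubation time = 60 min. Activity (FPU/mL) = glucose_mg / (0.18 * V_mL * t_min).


Activity = glucose_mg / (0.18 mg/umol * V_mL * t_min)
= 0.7 / (0.18 * 0.75 * 60)
= 0.0864 FPU/mL

0.0864 FPU/mL


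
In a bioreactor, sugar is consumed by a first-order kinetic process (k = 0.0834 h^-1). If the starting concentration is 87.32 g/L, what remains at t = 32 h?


S = S0 * exp(-k * t)
S = 87.32 * exp(-0.0834 * 32)
S = 6.0544 g/L

6.0544 g/L


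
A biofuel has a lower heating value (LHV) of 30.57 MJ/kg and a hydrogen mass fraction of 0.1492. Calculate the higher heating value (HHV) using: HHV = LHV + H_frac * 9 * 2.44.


HHV = LHV + H_frac * 9 * 2.44
= 30.57 + 0.1492 * 9 * 2.44
= 33.8464 MJ/kg

33.8464 MJ/kg


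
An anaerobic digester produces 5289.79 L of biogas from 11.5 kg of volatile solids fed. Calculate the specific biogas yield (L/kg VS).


Y = V / VS
= 5289.79 / 11.5
= 459.9817 L/kg VS

459.9817 L/kg VS


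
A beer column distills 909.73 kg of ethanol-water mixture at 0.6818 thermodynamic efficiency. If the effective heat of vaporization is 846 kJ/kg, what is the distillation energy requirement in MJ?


E = m * 846 / (eta * 1000)
= 909.73 * 846 / (0.6818 * 1000)
= 1128.8231 MJ

1128.8231 MJ


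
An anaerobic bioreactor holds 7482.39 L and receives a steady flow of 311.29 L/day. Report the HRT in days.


HRT = V / Q
= 7482.39 / 311.29
= 24.0367 days

24.0367 days


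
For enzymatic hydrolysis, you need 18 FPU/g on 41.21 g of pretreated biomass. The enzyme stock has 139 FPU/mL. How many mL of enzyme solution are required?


V = dosage * m_sub / activity
V = 18 * 41.21 / 139
V = 5.3365 mL

5.3365 mL


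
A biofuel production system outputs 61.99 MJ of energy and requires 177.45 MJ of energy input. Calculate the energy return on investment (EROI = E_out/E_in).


EROI = E_out / E_in
= 61.99 / 177.45
= 0.3493

0.3493


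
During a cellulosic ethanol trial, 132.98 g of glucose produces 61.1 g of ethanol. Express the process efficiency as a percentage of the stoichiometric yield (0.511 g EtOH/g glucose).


Fermentation efficiency = (actual / (0.511 * glucose)) * 100
= (61.1 / (0.511 * 132.98)) * 100
= 89.9154%

89.9154%


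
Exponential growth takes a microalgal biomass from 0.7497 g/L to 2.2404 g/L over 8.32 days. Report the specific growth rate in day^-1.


mu = ln(X2/X1) / dt
= ln(2.2404/0.7497) / 8.32
= 0.1316 per day

0.1316 per day


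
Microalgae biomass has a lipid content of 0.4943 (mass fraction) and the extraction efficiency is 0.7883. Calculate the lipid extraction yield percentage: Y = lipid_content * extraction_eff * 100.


Y = lipid_content * extraction_eff * 100
= 0.4943 * 0.7883 * 100
= 38.9657%

38.9657%


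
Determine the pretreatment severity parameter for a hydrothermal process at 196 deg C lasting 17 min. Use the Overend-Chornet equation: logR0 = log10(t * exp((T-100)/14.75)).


logR0 = log10(t * exp((T - 100) / 14.75))
= log10(17 * exp((196 - 100) / 14.75))
= 4.0570

4.0570


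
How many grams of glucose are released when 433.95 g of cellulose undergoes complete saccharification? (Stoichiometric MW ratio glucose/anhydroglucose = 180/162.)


glucose = cellulose * 180/162
= 433.95 * 180/162
= 482.1667 g

482.1667 g


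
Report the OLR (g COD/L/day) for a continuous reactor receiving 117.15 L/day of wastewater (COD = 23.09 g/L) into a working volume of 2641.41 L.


OLR = Q * S / V
= 117.15 * 23.09 / 2641.41
= 1.0241 g/L/day

1.0241 g/L/day


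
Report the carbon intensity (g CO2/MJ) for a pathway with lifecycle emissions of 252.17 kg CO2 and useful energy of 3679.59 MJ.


CI = CO2 * 1000 / E
= 252.17 * 1000 / 3679.59
= 68.5321 g CO2/MJ

68.5321 g CO2/MJ


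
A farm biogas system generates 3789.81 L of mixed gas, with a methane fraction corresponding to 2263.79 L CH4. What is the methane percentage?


CH4% = V_CH4 / V_total * 100
= 2263.79 / 3789.81 * 100
= 59.7336%

59.7336%


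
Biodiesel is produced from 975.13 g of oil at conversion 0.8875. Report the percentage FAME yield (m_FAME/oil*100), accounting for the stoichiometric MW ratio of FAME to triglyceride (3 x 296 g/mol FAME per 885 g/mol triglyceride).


m_FAME = oil * conv * (3 * 296 / 885) = oil * conv * (888/885)
= 975.13 * 0.8875 * 888 / 885
= 868.3615 g
Y = m_FAME / oil * 100 = conv * (888/885) * 100
= 0.8875 * 888 / 885 * 100
= 89.05%

89.05%


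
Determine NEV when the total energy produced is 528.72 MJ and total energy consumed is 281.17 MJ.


NEV = E_out - E_in
= 528.72 - 281.17
= 247.5500 MJ

247.5500 MJ


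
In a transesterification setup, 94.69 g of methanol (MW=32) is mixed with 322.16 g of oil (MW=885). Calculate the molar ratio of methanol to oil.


Molar ratio = n_MeOH / n_oil = (MeOH/32) / (oil/885) = (MeOH * 885) / (32 * oil)
= (94.69 * 885) / (32 * 322.16)
= 8.1288

8.1288
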